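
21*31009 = 651189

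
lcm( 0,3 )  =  0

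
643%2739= 643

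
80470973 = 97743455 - 17272482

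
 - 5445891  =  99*(-55009 ) 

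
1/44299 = 1/44299 = 0.00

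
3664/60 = 916/15 = 61.07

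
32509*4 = 130036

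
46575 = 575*81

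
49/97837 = 49/97837 =0.00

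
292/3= 292/3 =97.33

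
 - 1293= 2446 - 3739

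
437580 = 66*6630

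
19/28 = 19/28 = 0.68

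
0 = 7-7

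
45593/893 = 51  +  50/893 = 51.06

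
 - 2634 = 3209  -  5843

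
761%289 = 183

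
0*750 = 0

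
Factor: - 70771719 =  - 3^1 * 23590573^1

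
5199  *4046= 21035154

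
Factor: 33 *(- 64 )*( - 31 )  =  2^6*3^1*11^1*31^1 = 65472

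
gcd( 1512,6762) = 42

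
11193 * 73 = 817089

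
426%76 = 46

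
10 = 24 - 14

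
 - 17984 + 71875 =53891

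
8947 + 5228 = 14175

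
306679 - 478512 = -171833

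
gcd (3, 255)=3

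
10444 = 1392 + 9052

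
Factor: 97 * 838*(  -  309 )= - 2^1 * 3^1*97^1*103^1*419^1 = - 25117374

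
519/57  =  9 +2/19 = 9.11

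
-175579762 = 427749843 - 603329605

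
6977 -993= 5984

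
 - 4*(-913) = 3652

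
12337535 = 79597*155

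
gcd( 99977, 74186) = 1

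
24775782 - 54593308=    - 29817526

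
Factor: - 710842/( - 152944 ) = 2^ ( - 3)*11^ ( - 1)*409^1 = 409/88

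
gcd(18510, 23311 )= 1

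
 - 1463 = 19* (  -  77 ) 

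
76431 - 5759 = 70672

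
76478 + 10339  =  86817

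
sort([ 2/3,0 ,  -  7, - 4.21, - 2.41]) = [-7, - 4.21,  -  2.41,0, 2/3]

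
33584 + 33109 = 66693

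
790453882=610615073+179838809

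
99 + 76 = 175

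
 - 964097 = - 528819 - 435278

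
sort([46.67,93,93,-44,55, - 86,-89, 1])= [ - 89, - 86, - 44, 1, 46.67, 55,93, 93]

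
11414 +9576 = 20990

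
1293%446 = 401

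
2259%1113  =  33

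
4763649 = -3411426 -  - 8175075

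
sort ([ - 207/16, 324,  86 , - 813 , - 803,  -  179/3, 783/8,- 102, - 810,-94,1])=[ - 813, - 810 , - 803, - 102, - 94, - 179/3, - 207/16, 1,86, 783/8,324]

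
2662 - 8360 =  - 5698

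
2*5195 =10390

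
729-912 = - 183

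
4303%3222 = 1081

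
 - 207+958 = 751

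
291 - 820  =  -529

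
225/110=2+1/22 = 2.05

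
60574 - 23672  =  36902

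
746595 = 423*1765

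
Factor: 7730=2^1*5^1 * 773^1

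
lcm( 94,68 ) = 3196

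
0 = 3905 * 0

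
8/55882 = 4/27941 = 0.00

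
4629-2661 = 1968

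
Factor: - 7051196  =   - 2^2*349^1*5051^1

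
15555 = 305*51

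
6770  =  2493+4277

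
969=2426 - 1457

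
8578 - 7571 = 1007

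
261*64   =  16704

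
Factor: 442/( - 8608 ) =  - 221/4304 = - 2^( - 4)*13^1*17^1*269^(- 1) 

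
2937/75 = 39+4/25 = 39.16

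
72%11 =6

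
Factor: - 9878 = - 2^1 * 11^1*449^1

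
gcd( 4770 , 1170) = 90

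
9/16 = 9/16 = 0.56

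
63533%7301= 5125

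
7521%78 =33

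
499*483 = 241017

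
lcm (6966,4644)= 13932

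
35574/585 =11858/195 = 60.81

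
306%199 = 107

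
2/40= 1/20=0.05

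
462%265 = 197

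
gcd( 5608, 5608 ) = 5608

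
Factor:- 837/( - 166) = 2^( - 1)*3^3*31^1*83^( - 1 )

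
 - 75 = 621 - 696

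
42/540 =7/90 = 0.08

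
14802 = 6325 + 8477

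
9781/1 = 9781= 9781.00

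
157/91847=157/91847 = 0.00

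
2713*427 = 1158451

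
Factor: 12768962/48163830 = 6384481/24081915=3^( - 1 ) * 5^ ( - 1 )*11^( - 1 ) *13^( - 1)*31^1*103^( - 1 ) * 109^( - 1)*205951^1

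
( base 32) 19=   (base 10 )41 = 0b101001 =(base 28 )1d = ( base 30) 1B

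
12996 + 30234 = 43230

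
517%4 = 1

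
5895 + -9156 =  - 3261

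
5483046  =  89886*61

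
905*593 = 536665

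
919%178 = 29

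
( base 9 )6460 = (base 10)4752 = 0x1290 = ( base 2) 1001010010000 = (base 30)58c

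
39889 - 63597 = -23708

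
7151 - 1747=5404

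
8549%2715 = 404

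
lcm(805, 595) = 13685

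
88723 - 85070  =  3653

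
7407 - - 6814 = 14221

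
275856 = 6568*42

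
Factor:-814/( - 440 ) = 37/20 = 2^(  -  2)*5^(  -  1 )*37^1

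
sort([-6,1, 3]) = [ - 6,1 , 3 ]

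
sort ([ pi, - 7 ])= [ - 7,  pi ] 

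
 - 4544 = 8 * (  -  568) 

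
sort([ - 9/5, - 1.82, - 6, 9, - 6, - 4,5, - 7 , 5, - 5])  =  [ - 7, - 6, - 6,-5 , - 4, - 1.82, - 9/5, 5, 5,  9]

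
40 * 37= 1480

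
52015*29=1508435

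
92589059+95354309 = 187943368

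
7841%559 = 15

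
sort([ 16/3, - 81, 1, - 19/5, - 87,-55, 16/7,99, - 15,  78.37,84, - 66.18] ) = [ - 87, - 81, - 66.18, - 55, - 15, - 19/5,1,16/7,  16/3,78.37, 84,99]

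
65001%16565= 15306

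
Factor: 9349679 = 9349679^1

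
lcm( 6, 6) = 6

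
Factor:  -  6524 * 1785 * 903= - 10515742020 = - 2^2*3^2*5^1*7^3*17^1*43^1 * 233^1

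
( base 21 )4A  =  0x5e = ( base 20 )4e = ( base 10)94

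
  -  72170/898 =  - 36085/449 = -  80.37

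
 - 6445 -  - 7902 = 1457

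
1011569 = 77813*13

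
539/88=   49/8 = 6.12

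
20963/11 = 20963/11= 1905.73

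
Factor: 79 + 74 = 153=3^2*17^1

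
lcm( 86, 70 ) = 3010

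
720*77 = 55440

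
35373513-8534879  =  26838634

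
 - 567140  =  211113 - 778253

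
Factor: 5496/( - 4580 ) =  - 6/5 = - 2^1 * 3^1*5^( - 1 ) 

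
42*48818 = 2050356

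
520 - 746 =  - 226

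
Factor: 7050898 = 2^1 *853^1*4133^1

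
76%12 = 4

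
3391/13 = 260 + 11/13 = 260.85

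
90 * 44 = 3960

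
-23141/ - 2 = 11570 + 1/2 = 11570.50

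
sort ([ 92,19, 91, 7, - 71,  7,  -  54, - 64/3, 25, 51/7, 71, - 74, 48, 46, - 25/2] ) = [-74 ,-71, - 54, - 64/3, - 25/2,7, 7, 51/7,19, 25,46,48,71,91, 92 ] 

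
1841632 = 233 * 7904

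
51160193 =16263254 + 34896939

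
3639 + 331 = 3970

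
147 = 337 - 190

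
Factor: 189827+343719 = 2^1*13^1 * 20521^1=533546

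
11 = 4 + 7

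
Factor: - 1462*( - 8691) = 2^1*3^1*17^1 * 43^1 *2897^1 = 12706242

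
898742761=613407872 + 285334889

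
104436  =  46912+57524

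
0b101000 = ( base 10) 40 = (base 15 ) 2A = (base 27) 1D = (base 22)1I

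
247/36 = 6+31/36 = 6.86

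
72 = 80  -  8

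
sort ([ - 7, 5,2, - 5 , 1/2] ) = [ - 7,  -  5,1/2, 2,  5 ] 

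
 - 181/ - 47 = 181/47=3.85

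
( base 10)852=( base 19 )26G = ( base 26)16K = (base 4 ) 31110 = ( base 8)1524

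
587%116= 7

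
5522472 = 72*76701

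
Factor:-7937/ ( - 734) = 2^( - 1) *367^( -1)*7937^1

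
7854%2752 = 2350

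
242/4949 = 242/4949=0.05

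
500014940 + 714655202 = 1214670142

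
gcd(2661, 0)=2661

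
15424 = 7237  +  8187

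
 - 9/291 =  - 3/97 =- 0.03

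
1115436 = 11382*98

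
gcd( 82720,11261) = 1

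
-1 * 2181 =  -2181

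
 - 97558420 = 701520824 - 799079244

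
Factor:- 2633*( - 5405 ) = 5^1*23^1 * 47^1 * 2633^1 = 14231365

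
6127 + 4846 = 10973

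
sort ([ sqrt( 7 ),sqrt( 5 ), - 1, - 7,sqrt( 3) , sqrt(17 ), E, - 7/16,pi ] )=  [ - 7, - 1,-7/16, sqrt( 3 ), sqrt (5 ),  sqrt(7),E, pi,sqrt( 17)]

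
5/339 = 5/339= 0.01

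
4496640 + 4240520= 8737160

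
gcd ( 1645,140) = 35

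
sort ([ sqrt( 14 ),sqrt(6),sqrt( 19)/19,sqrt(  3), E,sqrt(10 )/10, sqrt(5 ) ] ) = [sqrt( 19 ) /19,sqrt( 10 )/10, sqrt(3),sqrt(5 ), sqrt(6 ),E,  sqrt(14) ]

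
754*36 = 27144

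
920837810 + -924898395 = -4060585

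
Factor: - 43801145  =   - 5^1*8760229^1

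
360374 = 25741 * 14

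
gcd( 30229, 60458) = 30229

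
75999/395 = 192 + 159/395 = 192.40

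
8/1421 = 8/1421 =0.01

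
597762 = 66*9057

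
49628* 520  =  25806560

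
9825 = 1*9825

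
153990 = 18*8555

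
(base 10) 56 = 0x38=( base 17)35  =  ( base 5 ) 211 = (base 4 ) 320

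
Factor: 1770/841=2^1*3^1*5^1*29^( - 2)*59^1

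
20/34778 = 10/17389 = 0.00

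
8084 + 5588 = 13672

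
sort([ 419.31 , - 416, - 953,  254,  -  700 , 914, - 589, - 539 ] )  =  [ - 953, - 700, - 589, - 539, - 416,  254 , 419.31,914] 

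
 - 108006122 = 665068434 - 773074556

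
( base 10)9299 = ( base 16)2453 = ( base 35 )7ko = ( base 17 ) 1f30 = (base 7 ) 36053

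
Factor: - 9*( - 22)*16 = 2^5*3^2* 11^1 = 3168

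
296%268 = 28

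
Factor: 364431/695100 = 2^ ( - 2)*5^ (- 2) * 7^( - 1)*367^1 =367/700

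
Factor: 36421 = 7^1*11^2*43^1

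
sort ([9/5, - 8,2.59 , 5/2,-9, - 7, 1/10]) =[ - 9, - 8, - 7, 1/10,9/5, 5/2 , 2.59]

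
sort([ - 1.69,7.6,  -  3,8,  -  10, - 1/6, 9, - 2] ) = [ - 10, - 3, - 2, - 1.69,-1/6,7.6,  8,9 ] 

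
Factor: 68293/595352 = 2^(  -  3)*31^1*2203^1 * 74419^( - 1 ) 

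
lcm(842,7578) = 7578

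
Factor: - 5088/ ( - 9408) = 2^( - 1 ) *7^( - 2) * 53^1= 53/98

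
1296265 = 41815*31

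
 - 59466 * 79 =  - 4697814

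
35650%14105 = 7440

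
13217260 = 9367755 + 3849505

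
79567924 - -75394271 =154962195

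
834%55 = 9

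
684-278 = 406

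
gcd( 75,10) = 5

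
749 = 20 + 729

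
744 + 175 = 919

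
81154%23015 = 12109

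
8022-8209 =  - 187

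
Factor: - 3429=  - 3^3 * 127^1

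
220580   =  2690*82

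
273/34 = 8 + 1/34 = 8.03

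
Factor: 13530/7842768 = 2255/1307128 = 2^( - 3)*5^1*11^1*41^1 * 109^( - 1)  *  1499^( - 1) 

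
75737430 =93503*810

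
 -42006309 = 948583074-990589383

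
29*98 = 2842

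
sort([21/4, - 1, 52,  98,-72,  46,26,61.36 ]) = [ - 72, - 1, 21/4 , 26,  46,52,61.36,98 ]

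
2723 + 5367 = 8090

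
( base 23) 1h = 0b101000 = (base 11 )37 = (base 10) 40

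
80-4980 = -4900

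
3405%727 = 497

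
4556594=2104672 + 2451922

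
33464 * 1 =33464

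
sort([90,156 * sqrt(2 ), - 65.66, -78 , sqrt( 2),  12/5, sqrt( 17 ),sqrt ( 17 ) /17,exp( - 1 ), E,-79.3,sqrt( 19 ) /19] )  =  [-79.3, - 78, - 65.66,sqrt( 19) /19 , sqrt (17) /17,exp( - 1),sqrt( 2 ),12/5 , E,sqrt ( 17),90,156* sqrt( 2 ) ] 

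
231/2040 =77/680 =0.11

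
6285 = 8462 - 2177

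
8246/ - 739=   -  12 + 622/739=- 11.16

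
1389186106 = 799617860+589568246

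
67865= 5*13573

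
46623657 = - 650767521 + 697391178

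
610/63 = 9 + 43/63 = 9.68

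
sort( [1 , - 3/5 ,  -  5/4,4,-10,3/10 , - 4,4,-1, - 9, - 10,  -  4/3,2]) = [ - 10, - 10, - 9,  -  4,-4/3, - 5/4,-1,-3/5,3/10, 1,2,4,4 ] 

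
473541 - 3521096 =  - 3047555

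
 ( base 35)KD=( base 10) 713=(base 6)3145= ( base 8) 1311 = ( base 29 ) oh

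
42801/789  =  14267/263=54.25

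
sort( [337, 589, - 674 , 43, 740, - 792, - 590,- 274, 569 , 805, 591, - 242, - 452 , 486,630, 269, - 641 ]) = [ - 792,-674 , - 641, - 590 , -452, - 274, - 242, 43 , 269,  337, 486, 569,  589,591 , 630,740, 805]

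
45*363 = 16335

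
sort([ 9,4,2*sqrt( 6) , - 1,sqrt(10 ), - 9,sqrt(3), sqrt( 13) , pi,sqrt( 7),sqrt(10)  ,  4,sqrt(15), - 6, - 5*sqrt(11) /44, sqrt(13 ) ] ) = [-9,- 6, - 1, - 5*sqrt( 11 ) /44, sqrt( 3 ),sqrt(7 ), pi, sqrt( 10 ), sqrt( 10), sqrt(13), sqrt( 13 ) , sqrt( 15 ),4,4,2* sqrt( 6), 9 ] 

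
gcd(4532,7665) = 1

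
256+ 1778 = 2034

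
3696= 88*42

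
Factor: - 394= - 2^1 * 197^1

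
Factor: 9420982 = 2^1*4710491^1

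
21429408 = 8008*2676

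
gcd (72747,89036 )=1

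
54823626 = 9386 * 5841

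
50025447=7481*6687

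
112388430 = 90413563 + 21974867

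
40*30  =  1200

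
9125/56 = 162 + 53/56 = 162.95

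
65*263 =17095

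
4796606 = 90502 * 53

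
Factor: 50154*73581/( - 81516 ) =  -615063579/13586 = - 2^(  -  1)*3^1*13^1 * 643^1*6793^( - 1)*24527^1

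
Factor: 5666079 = 3^1 * 257^1 * 7349^1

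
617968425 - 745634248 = -127665823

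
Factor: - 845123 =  - 419^1 * 2017^1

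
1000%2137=1000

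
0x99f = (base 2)100110011111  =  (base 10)2463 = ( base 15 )ae3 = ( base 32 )2CV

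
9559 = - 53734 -  -  63293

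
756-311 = 445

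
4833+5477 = 10310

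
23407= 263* 89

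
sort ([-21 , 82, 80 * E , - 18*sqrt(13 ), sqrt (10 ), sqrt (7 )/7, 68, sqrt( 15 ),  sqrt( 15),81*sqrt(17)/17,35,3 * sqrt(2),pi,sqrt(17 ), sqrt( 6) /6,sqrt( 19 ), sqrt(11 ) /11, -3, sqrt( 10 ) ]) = [ - 18*sqrt( 13 ), - 21, - 3, sqrt(11)/11 , sqrt(7)/7, sqrt( 6 ) /6, pi, sqrt(10 ), sqrt( 10 ), sqrt(15),  sqrt( 15 ),sqrt(17 ),3*sqrt (2 ),sqrt ( 19 ),81 * sqrt( 17)/17, 35 , 68 , 82, 80*E ]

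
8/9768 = 1/1221  =  0.00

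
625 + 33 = 658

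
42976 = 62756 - 19780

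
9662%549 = 329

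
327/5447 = 327/5447 = 0.06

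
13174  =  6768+6406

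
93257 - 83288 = 9969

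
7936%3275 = 1386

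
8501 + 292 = 8793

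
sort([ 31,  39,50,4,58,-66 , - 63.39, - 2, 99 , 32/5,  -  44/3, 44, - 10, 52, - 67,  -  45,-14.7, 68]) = [ - 67, - 66, - 63.39 , - 45,-14.7,  -  44/3,  -  10, - 2,4, 32/5, 31, 39, 44, 50, 52,58,68,99]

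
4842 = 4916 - 74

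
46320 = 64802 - 18482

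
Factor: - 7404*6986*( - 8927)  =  461743218888= 2^3* 3^1*7^1*79^1*113^1 * 499^1*617^1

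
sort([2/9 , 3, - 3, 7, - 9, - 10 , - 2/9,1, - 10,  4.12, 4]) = [  -  10 , - 10, - 9, - 3, - 2/9, 2/9, 1, 3 , 4 , 4.12 , 7] 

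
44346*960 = 42572160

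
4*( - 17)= - 68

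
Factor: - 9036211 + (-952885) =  - 2^3*13^1*139^1*691^1 = - 9989096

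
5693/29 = 5693/29= 196.31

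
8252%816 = 92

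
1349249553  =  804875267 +544374286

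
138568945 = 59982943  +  78586002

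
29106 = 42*693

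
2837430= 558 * 5085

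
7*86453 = 605171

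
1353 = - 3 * ( - 451 )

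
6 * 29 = 174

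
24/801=8/267 = 0.03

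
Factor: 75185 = 5^1*11^1 * 1367^1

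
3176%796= 788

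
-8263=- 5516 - 2747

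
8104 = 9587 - 1483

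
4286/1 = 4286 = 4286.00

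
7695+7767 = 15462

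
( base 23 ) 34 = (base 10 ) 73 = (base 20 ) 3D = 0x49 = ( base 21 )3a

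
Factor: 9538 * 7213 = 2^1 * 19^1* 251^1*7213^1 = 68797594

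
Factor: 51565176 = 2^3*3^2*13^1*89^1*619^1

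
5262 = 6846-1584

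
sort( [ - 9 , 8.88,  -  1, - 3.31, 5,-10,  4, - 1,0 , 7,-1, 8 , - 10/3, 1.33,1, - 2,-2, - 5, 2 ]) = [-10, - 9,-5,-10/3,-3.31,-2, - 2, - 1, - 1, - 1,0,1,1.33, 2,4, 5, 7,  8,  8.88]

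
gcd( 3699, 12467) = 137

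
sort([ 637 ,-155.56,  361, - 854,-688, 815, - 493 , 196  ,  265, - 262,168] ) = [-854,-688,  -  493, - 262,-155.56,  168 , 196, 265,  361 , 637,  815 ] 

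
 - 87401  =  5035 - 92436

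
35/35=1 = 1.00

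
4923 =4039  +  884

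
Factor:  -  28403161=-31^1*37^1*24763^1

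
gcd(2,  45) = 1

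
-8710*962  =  -8379020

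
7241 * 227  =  1643707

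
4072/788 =1018/197=5.17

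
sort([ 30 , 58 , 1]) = [1,30, 58 ]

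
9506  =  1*9506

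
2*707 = 1414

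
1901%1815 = 86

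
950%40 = 30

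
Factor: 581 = 7^1 * 83^1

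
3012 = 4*753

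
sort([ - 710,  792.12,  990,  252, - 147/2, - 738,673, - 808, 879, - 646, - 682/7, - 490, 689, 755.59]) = [  -  808, - 738, - 710 , - 646, - 490, - 682/7, - 147/2,  252 , 673,689,755.59,792.12,879,  990] 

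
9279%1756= 499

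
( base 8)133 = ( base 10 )91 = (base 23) 3m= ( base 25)3G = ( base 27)3a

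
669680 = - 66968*( - 10)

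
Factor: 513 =3^3*19^1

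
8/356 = 2/89 = 0.02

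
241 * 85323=20562843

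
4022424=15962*252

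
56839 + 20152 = 76991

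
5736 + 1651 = 7387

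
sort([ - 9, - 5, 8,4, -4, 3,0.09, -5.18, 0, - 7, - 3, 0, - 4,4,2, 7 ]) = [ - 9, - 7,-5.18, - 5, - 4, - 4,  -  3,0 , 0,0.09, 2,3, 4, 4,7,8]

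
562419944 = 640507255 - 78087311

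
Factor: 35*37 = 5^1 * 7^1 * 37^1= 1295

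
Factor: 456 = 2^3*3^1*19^1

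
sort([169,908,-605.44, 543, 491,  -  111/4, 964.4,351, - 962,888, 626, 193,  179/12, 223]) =[  -  962,  -  605.44, - 111/4, 179/12, 169,193 , 223,351  ,  491, 543, 626,888, 908, 964.4 ]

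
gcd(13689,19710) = 27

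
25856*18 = 465408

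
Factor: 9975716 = 2^2*2493929^1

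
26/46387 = 26/46387 = 0.00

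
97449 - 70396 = 27053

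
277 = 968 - 691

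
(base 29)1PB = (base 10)1577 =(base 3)2011102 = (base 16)629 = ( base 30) 1mh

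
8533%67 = 24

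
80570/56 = 1438 + 3/4 = 1438.75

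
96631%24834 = 22129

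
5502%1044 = 282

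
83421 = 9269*9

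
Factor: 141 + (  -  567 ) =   -  426=- 2^1*3^1*71^1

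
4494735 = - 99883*(  -  45)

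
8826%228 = 162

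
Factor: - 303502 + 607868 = 2^1*152183^1 = 304366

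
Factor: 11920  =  2^4*5^1*149^1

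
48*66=3168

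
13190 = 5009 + 8181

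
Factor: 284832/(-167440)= - 774/455 = - 2^1*3^2*5^( - 1)*7^( - 1 )*13^( - 1) * 43^1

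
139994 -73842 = 66152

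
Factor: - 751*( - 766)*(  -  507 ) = - 2^1*3^1*13^2*383^1*751^1= -291659862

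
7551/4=7551/4 = 1887.75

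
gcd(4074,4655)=7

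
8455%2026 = 351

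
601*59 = 35459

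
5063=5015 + 48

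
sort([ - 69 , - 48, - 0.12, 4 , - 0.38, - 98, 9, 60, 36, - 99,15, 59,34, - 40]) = [ - 99, - 98, - 69, - 48, - 40, - 0.38, - 0.12, 4,9,15,34, 36, 59, 60]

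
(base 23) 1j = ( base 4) 222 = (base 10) 42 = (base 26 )1g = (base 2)101010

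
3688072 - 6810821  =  -3122749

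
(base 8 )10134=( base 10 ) 4188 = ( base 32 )42S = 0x105C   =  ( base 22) 8E8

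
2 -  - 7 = 9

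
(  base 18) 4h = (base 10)89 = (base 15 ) 5e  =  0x59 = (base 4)1121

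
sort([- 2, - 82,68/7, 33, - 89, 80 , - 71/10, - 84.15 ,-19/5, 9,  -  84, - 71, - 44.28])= [-89, - 84.15, - 84 , - 82, - 71, - 44.28, - 71/10,-19/5, - 2,9,68/7, 33,80]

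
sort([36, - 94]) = [ - 94, 36 ]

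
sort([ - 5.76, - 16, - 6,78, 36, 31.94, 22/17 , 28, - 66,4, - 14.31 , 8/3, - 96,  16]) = [ -96, - 66, - 16, - 14.31, - 6 , - 5.76,22/17, 8/3,4,16,28,31.94,  36, 78 ]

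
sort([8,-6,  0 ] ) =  [ - 6, 0, 8]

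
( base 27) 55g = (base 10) 3796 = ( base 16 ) ed4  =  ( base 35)33G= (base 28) 4ng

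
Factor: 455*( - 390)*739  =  -2^1*3^1*5^2*7^1*13^2*739^1 = - 131135550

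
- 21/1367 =-1+ 1346/1367 = -  0.02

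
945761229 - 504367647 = 441393582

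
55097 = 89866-34769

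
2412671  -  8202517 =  - 5789846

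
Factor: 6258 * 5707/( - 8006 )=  - 3^1*7^1*13^1*149^1 * 439^1*  4003^( - 1 )=- 17857203/4003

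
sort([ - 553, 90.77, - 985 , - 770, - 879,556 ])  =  [ - 985, - 879  , -770, - 553, 90.77, 556 ] 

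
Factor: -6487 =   -  13^1*499^1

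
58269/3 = 19423 = 19423.00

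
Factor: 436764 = 2^2*3^1*17^1 * 2141^1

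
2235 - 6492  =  -4257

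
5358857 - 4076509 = 1282348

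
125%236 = 125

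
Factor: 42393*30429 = 3^4*7^2*13^1*23^1 * 1087^1 = 1289976597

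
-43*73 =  - 3139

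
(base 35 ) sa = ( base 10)990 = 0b1111011110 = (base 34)t4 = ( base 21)253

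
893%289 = 26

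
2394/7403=2394/7403 = 0.32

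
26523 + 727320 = 753843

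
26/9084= 13/4542 = 0.00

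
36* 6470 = 232920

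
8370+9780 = 18150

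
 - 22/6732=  - 1/306=- 0.00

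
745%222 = 79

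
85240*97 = 8268280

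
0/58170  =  0=0.00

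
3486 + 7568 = 11054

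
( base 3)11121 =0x7c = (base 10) 124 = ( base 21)5j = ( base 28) 4C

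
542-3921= - 3379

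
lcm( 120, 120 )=120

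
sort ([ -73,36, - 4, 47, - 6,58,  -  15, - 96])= [ - 96,  -  73, - 15,-6, - 4,36,47,  58] 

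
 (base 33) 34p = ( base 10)3424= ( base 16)D60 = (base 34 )2WO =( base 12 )1B94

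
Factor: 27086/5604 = 2^( - 1)*3^( - 1) * 29^1= 29/6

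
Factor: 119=7^1*17^1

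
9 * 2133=19197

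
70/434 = 5/31 = 0.16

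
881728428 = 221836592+659891836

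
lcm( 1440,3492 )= 139680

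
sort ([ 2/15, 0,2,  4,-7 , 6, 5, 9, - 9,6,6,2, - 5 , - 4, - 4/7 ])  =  [ - 9, - 7, - 5, - 4 ,-4/7,0, 2/15,2, 2,4,5,6,6,6 , 9] 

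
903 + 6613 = 7516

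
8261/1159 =8261/1159 = 7.13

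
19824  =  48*413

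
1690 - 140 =1550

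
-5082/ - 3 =1694 +0/1 = 1694.00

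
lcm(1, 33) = 33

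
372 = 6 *62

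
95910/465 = 206 + 8/31 = 206.26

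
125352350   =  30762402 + 94589948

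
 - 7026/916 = - 8+151/458 = - 7.67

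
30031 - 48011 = -17980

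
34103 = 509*67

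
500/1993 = 500/1993= 0.25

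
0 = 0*4551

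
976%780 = 196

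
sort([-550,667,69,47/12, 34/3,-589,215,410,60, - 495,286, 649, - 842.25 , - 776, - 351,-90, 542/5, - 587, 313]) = [ - 842.25, - 776,-589, - 587, - 550  , - 495, - 351, - 90, 47/12, 34/3, 60, 69,542/5,215,286 , 313, 410,649,667]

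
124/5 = 124/5 = 24.80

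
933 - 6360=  - 5427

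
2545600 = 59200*43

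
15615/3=5205 = 5205.00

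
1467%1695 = 1467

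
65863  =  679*97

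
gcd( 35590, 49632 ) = 2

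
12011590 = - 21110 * ( - 569)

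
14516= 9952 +4564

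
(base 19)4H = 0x5d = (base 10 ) 93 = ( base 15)63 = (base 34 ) 2p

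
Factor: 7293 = 3^1*11^1 * 13^1*17^1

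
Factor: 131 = 131^1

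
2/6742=1/3371 = 0.00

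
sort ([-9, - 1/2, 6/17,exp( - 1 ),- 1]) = [ - 9, - 1, - 1/2 , 6/17,  exp( - 1) ] 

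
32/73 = 32/73= 0.44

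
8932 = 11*812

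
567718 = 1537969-970251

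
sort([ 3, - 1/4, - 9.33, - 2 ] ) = [ - 9.33, - 2, - 1/4, 3]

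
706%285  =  136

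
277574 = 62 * 4477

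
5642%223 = 67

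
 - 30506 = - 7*4358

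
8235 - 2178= 6057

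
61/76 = 61/76 = 0.80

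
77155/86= 897 + 13/86  =  897.15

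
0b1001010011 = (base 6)2431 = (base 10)595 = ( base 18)1f1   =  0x253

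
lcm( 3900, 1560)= 7800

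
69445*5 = 347225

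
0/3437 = 0  =  0.00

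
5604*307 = 1720428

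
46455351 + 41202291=87657642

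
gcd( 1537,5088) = 53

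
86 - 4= 82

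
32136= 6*5356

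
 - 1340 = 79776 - 81116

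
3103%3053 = 50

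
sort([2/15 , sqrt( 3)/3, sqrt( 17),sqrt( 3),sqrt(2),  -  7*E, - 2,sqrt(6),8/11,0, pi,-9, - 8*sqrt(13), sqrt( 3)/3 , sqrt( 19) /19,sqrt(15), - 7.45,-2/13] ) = [ -8*sqrt( 13),  -  7  *  E,-9,-7.45,-2, - 2/13, 0, 2/15,sqrt(19)/19, sqrt ( 3 )/3,sqrt(3) /3,8/11, sqrt( 2 ),sqrt( 3 ),sqrt( 6), pi , sqrt(15), sqrt(17)]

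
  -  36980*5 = -184900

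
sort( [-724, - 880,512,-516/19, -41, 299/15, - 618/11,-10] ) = [ - 880  ,- 724 , - 618/11, - 41, -516/19, - 10,  299/15 , 512] 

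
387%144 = 99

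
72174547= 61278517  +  10896030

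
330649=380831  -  50182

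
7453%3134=1185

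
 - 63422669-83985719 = -147408388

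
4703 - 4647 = 56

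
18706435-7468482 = 11237953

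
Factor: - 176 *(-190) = 2^5*5^1*11^1* 19^1=33440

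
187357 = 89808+97549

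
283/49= 5 + 38/49  =  5.78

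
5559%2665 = 229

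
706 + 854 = 1560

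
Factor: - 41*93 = -3813 =- 3^1 *31^1 * 41^1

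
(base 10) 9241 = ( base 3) 110200021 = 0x2419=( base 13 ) 428b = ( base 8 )22031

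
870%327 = 216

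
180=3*60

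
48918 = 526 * 93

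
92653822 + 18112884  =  110766706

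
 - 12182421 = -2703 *4507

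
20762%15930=4832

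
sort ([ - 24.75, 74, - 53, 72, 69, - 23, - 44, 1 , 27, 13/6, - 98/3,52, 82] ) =[ - 53, - 44, - 98/3,-24.75,-23,1, 13/6,  27, 52 , 69, 72, 74,82 ]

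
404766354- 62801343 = 341965011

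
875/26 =875/26 = 33.65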